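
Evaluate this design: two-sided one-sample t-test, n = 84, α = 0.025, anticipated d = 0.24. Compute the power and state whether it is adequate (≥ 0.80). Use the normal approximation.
Power ≈ 0.48; the study is underpowered (power < 0.80)

Power calculation (one-sample t-test, normal approximation):
z_β = d · √n - z_{α/2}
z_β = 0.24 · √84 - 2.241
z_β = 0.24 · 9.165 - 2.241
z_β = -0.042

Power = Φ(z_β) = Φ(-0.042) ≈ 0.483

Effect size d = 0.24 is small by Cohen's convention (0.2/0.5/0.8).

Threshold: power ≥ 0.80 is conventionally adequate.
Power ≈ 0.48 → the study is underpowered (power < 0.80).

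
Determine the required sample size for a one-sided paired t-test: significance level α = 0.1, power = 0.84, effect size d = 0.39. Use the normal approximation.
n = 35 pairs

Sample size formula (paired t-test, normal approximation):
n = ((z_α + z_β) / d)²

z_α = 1.282 (for α = 0.1, one-sided)
z_β = 0.994 (for power = 0.84)
d = 0.39

n = ((1.282 + 0.994) / 0.39)²
n = (5.836)²
n ≈ 34.06
Round up to the next whole number: n = 35 pairs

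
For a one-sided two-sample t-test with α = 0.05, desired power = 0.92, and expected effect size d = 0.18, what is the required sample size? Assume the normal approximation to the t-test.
n = 575 per group

Sample size formula (two-sample t-test, normal approximation):
n = 2 · ((z_α + z_β) / d)²

z_α = 1.645 (for α = 0.05, one-sided)
z_β = 1.405 (for power = 0.92)
d = 0.18

n = 2 · ((1.645 + 1.405) / 0.18)²
n = 2 · (16.944)²
n ≈ 574.20
Round up to the next whole number: n = 575 per group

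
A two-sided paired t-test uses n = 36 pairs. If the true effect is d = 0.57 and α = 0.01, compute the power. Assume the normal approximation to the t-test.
Power ≈ 0.80

Power calculation (paired t-test, normal approximation):
z_β = d · √n - z_{α/2}
z_β = 0.57 · √36 - 2.576
z_β = 0.57 · 6.000 - 2.576
z_β = 0.844

Power = Φ(z_β) = Φ(0.844) ≈ 0.801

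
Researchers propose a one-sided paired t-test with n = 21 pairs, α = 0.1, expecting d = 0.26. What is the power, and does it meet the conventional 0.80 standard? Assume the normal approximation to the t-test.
Power ≈ 0.46; the study is underpowered (power < 0.80)

Power calculation (paired t-test, normal approximation):
z_β = d · √n - z_α
z_β = 0.26 · √21 - 1.282
z_β = 0.26 · 4.583 - 1.282
z_β = -0.090

Power = Φ(z_β) = Φ(-0.090) ≈ 0.464

Effect size d = 0.26 is small by Cohen's convention (0.2/0.5/0.8).

Threshold: power ≥ 0.80 is conventionally adequate.
Power ≈ 0.46 → the study is underpowered (power < 0.80).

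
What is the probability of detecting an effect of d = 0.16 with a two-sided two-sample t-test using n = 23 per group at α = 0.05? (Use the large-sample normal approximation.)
Power ≈ 0.08

Power calculation (two-sample t-test, normal approximation):
z_β = d · √(n/2) - z_{α/2}
z_β = 0.16 · √(23/2) - 1.960
z_β = 0.16 · 3.391 - 1.960
z_β = -1.417

Power = Φ(z_β) = Φ(-1.417) ≈ 0.078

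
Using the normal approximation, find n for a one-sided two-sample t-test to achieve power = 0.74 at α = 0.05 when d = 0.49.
n = 44 per group

Sample size formula (two-sample t-test, normal approximation):
n = 2 · ((z_α + z_β) / d)²

z_α = 1.645 (for α = 0.05, one-sided)
z_β = 0.643 (for power = 0.74)
d = 0.49

n = 2 · ((1.645 + 0.643) / 0.49)²
n = 2 · (4.669)²
n ≈ 43.60
Round up to the next whole number: n = 44 per group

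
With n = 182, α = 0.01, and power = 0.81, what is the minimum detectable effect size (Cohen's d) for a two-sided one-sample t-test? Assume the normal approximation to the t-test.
d ≈ 0.26

Minimum detectable effect (one-sample t-test, normal approximation):
d = (z_{α/2} + z_β) / √n
d = (2.576 + 0.878) / √182
d = 3.454 / 13.491
d ≈ 0.26

By Cohen's convention (0.2 small / 0.5 medium / 0.8 large): small effect.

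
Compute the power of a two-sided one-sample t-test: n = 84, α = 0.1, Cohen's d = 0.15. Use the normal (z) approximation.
Power ≈ 0.39

Power calculation (one-sample t-test, normal approximation):
z_β = d · √n - z_{α/2}
z_β = 0.15 · √84 - 1.645
z_β = 0.15 · 9.165 - 1.645
z_β = -0.270

Power = Φ(z_β) = Φ(-0.270) ≈ 0.394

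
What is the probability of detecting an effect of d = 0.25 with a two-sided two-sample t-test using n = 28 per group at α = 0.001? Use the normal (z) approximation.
Power ≈ 0.01

Power calculation (two-sample t-test, normal approximation):
z_β = d · √(n/2) - z_{α/2}
z_β = 0.25 · √(28/2) - 3.291
z_β = 0.25 · 3.742 - 3.291
z_β = -2.355

Power = Φ(z_β) = Φ(-2.355) ≈ 0.009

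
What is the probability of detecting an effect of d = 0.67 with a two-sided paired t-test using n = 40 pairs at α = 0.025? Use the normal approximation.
Power ≈ 0.98

Power calculation (paired t-test, normal approximation):
z_β = d · √n - z_{α/2}
z_β = 0.67 · √40 - 2.241
z_β = 0.67 · 6.325 - 2.241
z_β = 1.996

Power = Φ(z_β) = Φ(1.996) ≈ 0.977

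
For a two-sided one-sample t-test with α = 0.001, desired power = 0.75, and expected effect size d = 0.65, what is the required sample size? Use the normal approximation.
n = 38

Sample size formula (one-sample t-test, normal approximation):
n = ((z_{α/2} + z_β) / d)²

z_{α/2} = 3.291 (for α = 0.001, two-sided)
z_β = 0.674 (for power = 0.75)
d = 0.65

n = ((3.291 + 0.674) / 0.65)²
n = (6.100)²
n ≈ 37.21
Round up to the next whole number: n = 38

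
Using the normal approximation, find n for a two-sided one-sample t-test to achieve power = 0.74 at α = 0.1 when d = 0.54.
n = 18

Sample size formula (one-sample t-test, normal approximation):
n = ((z_{α/2} + z_β) / d)²

z_{α/2} = 1.645 (for α = 0.1, two-sided)
z_β = 0.643 (for power = 0.74)
d = 0.54

n = ((1.645 + 0.643) / 0.54)²
n = (4.237)²
n ≈ 17.95
Round up to the next whole number: n = 18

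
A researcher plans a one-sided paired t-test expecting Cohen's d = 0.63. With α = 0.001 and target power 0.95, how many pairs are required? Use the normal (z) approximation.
n = 57 pairs

Sample size formula (paired t-test, normal approximation):
n = ((z_α + z_β) / d)²

z_α = 3.090 (for α = 0.001, one-sided)
z_β = 1.645 (for power = 0.95)
d = 0.63

n = ((3.090 + 1.645) / 0.63)²
n = (7.516)²
n ≈ 56.49
Round up to the next whole number: n = 57 pairs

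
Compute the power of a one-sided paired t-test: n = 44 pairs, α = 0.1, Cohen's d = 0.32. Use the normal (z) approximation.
Power ≈ 0.80

Power calculation (paired t-test, normal approximation):
z_β = d · √n - z_α
z_β = 0.32 · √44 - 1.282
z_β = 0.32 · 6.633 - 1.282
z_β = 0.841

Power = Φ(z_β) = Φ(0.841) ≈ 0.800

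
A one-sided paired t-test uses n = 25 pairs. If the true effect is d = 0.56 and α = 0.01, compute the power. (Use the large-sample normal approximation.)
Power ≈ 0.68

Power calculation (paired t-test, normal approximation):
z_β = d · √n - z_α
z_β = 0.56 · √25 - 2.326
z_β = 0.56 · 5.000 - 2.326
z_β = 0.474

Power = Φ(z_β) = Φ(0.474) ≈ 0.682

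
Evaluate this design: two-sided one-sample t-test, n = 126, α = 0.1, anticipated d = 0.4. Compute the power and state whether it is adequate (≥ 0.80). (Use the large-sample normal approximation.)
Power ≈ 1.00; the study is adequately powered (power ≥ 0.80)

Power calculation (one-sample t-test, normal approximation):
z_β = d · √n - z_{α/2}
z_β = 0.4 · √126 - 1.645
z_β = 0.4 · 11.225 - 1.645
z_β = 2.845

Power = Φ(z_β) = Φ(2.845) ≈ 0.998

Effect size d = 0.4 is small by Cohen's convention (0.2/0.5/0.8).

Threshold: power ≥ 0.80 is conventionally adequate.
Power ≈ 1.00 → the study is adequately powered (power ≥ 0.80).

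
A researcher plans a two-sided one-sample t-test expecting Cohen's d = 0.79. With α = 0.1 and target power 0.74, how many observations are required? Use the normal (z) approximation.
n = 9

Sample size formula (one-sample t-test, normal approximation):
n = ((z_{α/2} + z_β) / d)²

z_{α/2} = 1.645 (for α = 0.1, two-sided)
z_β = 0.643 (for power = 0.74)
d = 0.79

n = ((1.645 + 0.643) / 0.79)²
n = (2.896)²
n ≈ 8.39
Round up to the next whole number: n = 9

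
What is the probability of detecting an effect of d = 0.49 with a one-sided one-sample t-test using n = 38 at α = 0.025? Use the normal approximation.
Power ≈ 0.86

Power calculation (one-sample t-test, normal approximation):
z_β = d · √n - z_α
z_β = 0.49 · √38 - 1.960
z_β = 0.49 · 6.164 - 1.960
z_β = 1.061

Power = Φ(z_β) = Φ(1.061) ≈ 0.856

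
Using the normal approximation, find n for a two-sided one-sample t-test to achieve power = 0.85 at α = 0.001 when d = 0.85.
n = 26

Sample size formula (one-sample t-test, normal approximation):
n = ((z_{α/2} + z_β) / d)²

z_{α/2} = 3.291 (for α = 0.001, two-sided)
z_β = 1.036 (for power = 0.85)
d = 0.85

n = ((3.291 + 1.036) / 0.85)²
n = (5.091)²
n ≈ 25.92
Round up to the next whole number: n = 26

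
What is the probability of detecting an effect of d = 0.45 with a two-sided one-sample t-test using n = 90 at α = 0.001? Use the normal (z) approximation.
Power ≈ 0.84

Power calculation (one-sample t-test, normal approximation):
z_β = d · √n - z_{α/2}
z_β = 0.45 · √90 - 3.291
z_β = 0.45 · 9.487 - 3.291
z_β = 0.979

Power = Φ(z_β) = Φ(0.979) ≈ 0.836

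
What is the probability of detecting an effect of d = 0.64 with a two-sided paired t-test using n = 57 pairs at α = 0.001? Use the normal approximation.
Power ≈ 0.94

Power calculation (paired t-test, normal approximation):
z_β = d · √n - z_{α/2}
z_β = 0.64 · √57 - 3.291
z_β = 0.64 · 7.550 - 3.291
z_β = 1.541

Power = Φ(z_β) = Φ(1.541) ≈ 0.938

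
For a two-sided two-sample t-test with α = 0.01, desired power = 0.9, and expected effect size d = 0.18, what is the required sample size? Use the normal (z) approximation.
n = 919 per group

Sample size formula (two-sample t-test, normal approximation):
n = 2 · ((z_{α/2} + z_β) / d)²

z_{α/2} = 2.576 (for α = 0.01, two-sided)
z_β = 1.282 (for power = 0.9)
d = 0.18

n = 2 · ((2.576 + 1.282) / 0.18)²
n = 2 · (21.433)²
n ≈ 918.75
Round up to the next whole number: n = 919 per group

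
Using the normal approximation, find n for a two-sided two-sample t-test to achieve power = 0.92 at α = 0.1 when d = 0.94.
n = 22 per group

Sample size formula (two-sample t-test, normal approximation):
n = 2 · ((z_{α/2} + z_β) / d)²

z_{α/2} = 1.645 (for α = 0.1, two-sided)
z_β = 1.405 (for power = 0.92)
d = 0.94

n = 2 · ((1.645 + 1.405) / 0.94)²
n = 2 · (3.245)²
n ≈ 21.06
Round up to the next whole number: n = 22 per group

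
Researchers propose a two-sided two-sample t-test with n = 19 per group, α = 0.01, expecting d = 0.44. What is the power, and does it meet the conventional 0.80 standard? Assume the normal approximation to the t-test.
Power ≈ 0.11; the study is underpowered (power < 0.80)

Power calculation (two-sample t-test, normal approximation):
z_β = d · √(n/2) - z_{α/2}
z_β = 0.44 · √(19/2) - 2.576
z_β = 0.44 · 3.082 - 2.576
z_β = -1.220

Power = Φ(z_β) = Φ(-1.220) ≈ 0.111

Effect size d = 0.44 is small by Cohen's convention (0.2/0.5/0.8).

Threshold: power ≥ 0.80 is conventionally adequate.
Power ≈ 0.11 → the study is underpowered (power < 0.80).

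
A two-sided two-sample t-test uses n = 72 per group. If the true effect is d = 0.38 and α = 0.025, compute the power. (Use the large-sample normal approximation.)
Power ≈ 0.52

Power calculation (two-sample t-test, normal approximation):
z_β = d · √(n/2) - z_{α/2}
z_β = 0.38 · √(72/2) - 2.241
z_β = 0.38 · 6.000 - 2.241
z_β = 0.039

Power = Φ(z_β) = Φ(0.039) ≈ 0.515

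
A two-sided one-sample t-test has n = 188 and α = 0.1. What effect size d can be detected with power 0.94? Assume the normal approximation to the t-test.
d ≈ 0.23

Minimum detectable effect (one-sample t-test, normal approximation):
d = (z_{α/2} + z_β) / √n
d = (1.645 + 1.555) / √188
d = 3.200 / 13.711
d ≈ 0.23

By Cohen's convention (0.2 small / 0.5 medium / 0.8 large): small effect.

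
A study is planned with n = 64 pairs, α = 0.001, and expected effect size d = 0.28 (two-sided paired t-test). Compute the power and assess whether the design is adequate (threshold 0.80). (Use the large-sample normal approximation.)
Power ≈ 0.15; the study is underpowered (power < 0.80)

Power calculation (paired t-test, normal approximation):
z_β = d · √n - z_{α/2}
z_β = 0.28 · √64 - 3.291
z_β = 0.28 · 8.000 - 3.291
z_β = -1.051

Power = Φ(z_β) = Φ(-1.051) ≈ 0.147

Effect size d = 0.28 is small by Cohen's convention (0.2/0.5/0.8).

Threshold: power ≥ 0.80 is conventionally adequate.
Power ≈ 0.15 → the study is underpowered (power < 0.80).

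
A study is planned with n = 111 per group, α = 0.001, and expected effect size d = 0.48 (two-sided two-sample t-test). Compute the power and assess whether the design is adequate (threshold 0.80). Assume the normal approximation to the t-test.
Power ≈ 0.61; the study is underpowered (power < 0.80)

Power calculation (two-sample t-test, normal approximation):
z_β = d · √(n/2) - z_{α/2}
z_β = 0.48 · √(111/2) - 3.291
z_β = 0.48 · 7.450 - 3.291
z_β = 0.285

Power = Φ(z_β) = Φ(0.285) ≈ 0.612

Effect size d = 0.48 is small by Cohen's convention (0.2/0.5/0.8).

Threshold: power ≥ 0.80 is conventionally adequate.
Power ≈ 0.61 → the study is underpowered (power < 0.80).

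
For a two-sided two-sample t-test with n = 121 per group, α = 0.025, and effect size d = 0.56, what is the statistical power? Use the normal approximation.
Power ≈ 0.98

Power calculation (two-sample t-test, normal approximation):
z_β = d · √(n/2) - z_{α/2}
z_β = 0.56 · √(121/2) - 2.241
z_β = 0.56 · 7.778 - 2.241
z_β = 2.114

Power = Φ(z_β) = Φ(2.114) ≈ 0.983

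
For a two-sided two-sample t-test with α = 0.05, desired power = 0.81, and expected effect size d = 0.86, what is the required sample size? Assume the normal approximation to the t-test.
n = 22 per group

Sample size formula (two-sample t-test, normal approximation):
n = 2 · ((z_{α/2} + z_β) / d)²

z_{α/2} = 1.960 (for α = 0.05, two-sided)
z_β = 0.878 (for power = 0.81)
d = 0.86

n = 2 · ((1.960 + 0.878) / 0.86)²
n = 2 · (3.300)²
n ≈ 21.78
Round up to the next whole number: n = 22 per group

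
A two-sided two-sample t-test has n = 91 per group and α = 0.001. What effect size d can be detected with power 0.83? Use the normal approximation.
d ≈ 0.63

Minimum detectable effect (two-sample t-test, normal approximation):
d = (z_{α/2} + z_β) / √(n/2)
d = (3.291 + 0.954) / √(91/2)
d = 4.245 / 6.745
d ≈ 0.63

By Cohen's convention (0.2 small / 0.5 medium / 0.8 large): medium effect.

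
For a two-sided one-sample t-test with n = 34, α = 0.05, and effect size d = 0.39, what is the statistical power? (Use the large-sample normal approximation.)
Power ≈ 0.62

Power calculation (one-sample t-test, normal approximation):
z_β = d · √n - z_{α/2}
z_β = 0.39 · √34 - 1.960
z_β = 0.39 · 5.831 - 1.960
z_β = 0.314

Power = Φ(z_β) = Φ(0.314) ≈ 0.623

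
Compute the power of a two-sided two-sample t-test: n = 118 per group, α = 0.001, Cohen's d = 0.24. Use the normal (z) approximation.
Power ≈ 0.07

Power calculation (two-sample t-test, normal approximation):
z_β = d · √(n/2) - z_{α/2}
z_β = 0.24 · √(118/2) - 3.291
z_β = 0.24 · 7.681 - 3.291
z_β = -1.447

Power = Φ(z_β) = Φ(-1.447) ≈ 0.074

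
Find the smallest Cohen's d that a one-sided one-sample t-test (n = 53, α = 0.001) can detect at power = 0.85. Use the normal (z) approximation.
d ≈ 0.57

Minimum detectable effect (one-sample t-test, normal approximation):
d = (z_α + z_β) / √n
d = (3.090 + 1.036) / √53
d = 4.127 / 7.280
d ≈ 0.57

By Cohen's convention (0.2 small / 0.5 medium / 0.8 large): medium effect.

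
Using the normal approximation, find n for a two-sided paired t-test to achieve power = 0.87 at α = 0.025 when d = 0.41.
n = 68 pairs

Sample size formula (paired t-test, normal approximation):
n = ((z_{α/2} + z_β) / d)²

z_{α/2} = 2.241 (for α = 0.025, two-sided)
z_β = 1.126 (for power = 0.87)
d = 0.41

n = ((2.241 + 1.126) / 0.41)²
n = (8.212)²
n ≈ 67.44
Round up to the next whole number: n = 68 pairs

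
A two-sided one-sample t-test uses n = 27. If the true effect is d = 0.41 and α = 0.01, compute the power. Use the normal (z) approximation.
Power ≈ 0.33

Power calculation (one-sample t-test, normal approximation):
z_β = d · √n - z_{α/2}
z_β = 0.41 · √27 - 2.576
z_β = 0.41 · 5.196 - 2.576
z_β = -0.445

Power = Φ(z_β) = Φ(-0.445) ≈ 0.328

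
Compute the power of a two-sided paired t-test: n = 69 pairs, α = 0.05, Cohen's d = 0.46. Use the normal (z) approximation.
Power ≈ 0.97

Power calculation (paired t-test, normal approximation):
z_β = d · √n - z_{α/2}
z_β = 0.46 · √69 - 1.960
z_β = 0.46 · 8.307 - 1.960
z_β = 1.861

Power = Φ(z_β) = Φ(1.861) ≈ 0.969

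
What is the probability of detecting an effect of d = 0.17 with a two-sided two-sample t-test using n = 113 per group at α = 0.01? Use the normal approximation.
Power ≈ 0.10

Power calculation (two-sample t-test, normal approximation):
z_β = d · √(n/2) - z_{α/2}
z_β = 0.17 · √(113/2) - 2.576
z_β = 0.17 · 7.517 - 2.576
z_β = -1.298

Power = Φ(z_β) = Φ(-1.298) ≈ 0.097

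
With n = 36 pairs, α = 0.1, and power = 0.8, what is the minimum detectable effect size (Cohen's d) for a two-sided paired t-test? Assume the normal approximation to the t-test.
d ≈ 0.41

Minimum detectable effect (paired t-test, normal approximation):
d = (z_{α/2} + z_β) / √n
d = (1.645 + 0.842) / √36
d = 2.486 / 6.000
d ≈ 0.41

By Cohen's convention (0.2 small / 0.5 medium / 0.8 large): small effect.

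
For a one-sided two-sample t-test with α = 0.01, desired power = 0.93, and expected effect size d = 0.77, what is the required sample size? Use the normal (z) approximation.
n = 49 per group

Sample size formula (two-sample t-test, normal approximation):
n = 2 · ((z_α + z_β) / d)²

z_α = 2.326 (for α = 0.01, one-sided)
z_β = 1.476 (for power = 0.93)
d = 0.77

n = 2 · ((2.326 + 1.476) / 0.77)²
n = 2 · (4.938)²
n ≈ 48.77
Round up to the next whole number: n = 49 per group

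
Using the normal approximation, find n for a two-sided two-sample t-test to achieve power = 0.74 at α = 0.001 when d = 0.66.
n = 72 per group

Sample size formula (two-sample t-test, normal approximation):
n = 2 · ((z_{α/2} + z_β) / d)²

z_{α/2} = 3.291 (for α = 0.001, two-sided)
z_β = 0.643 (for power = 0.74)
d = 0.66

n = 2 · ((3.291 + 0.643) / 0.66)²
n = 2 · (5.961)²
n ≈ 71.07
Round up to the next whole number: n = 72 per group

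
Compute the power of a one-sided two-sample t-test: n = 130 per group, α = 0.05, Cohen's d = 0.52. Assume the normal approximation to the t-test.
Power ≈ 0.99

Power calculation (two-sample t-test, normal approximation):
z_β = d · √(n/2) - z_α
z_β = 0.52 · √(130/2) - 1.645
z_β = 0.52 · 8.062 - 1.645
z_β = 2.548

Power = Φ(z_β) = Φ(2.548) ≈ 0.995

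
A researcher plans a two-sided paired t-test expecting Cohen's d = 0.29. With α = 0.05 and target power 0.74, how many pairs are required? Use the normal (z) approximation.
n = 81 pairs

Sample size formula (paired t-test, normal approximation):
n = ((z_{α/2} + z_β) / d)²

z_{α/2} = 1.960 (for α = 0.05, two-sided)
z_β = 0.643 (for power = 0.74)
d = 0.29

n = ((1.960 + 0.643) / 0.29)²
n = (8.976)²
n ≈ 80.57
Round up to the next whole number: n = 81 pairs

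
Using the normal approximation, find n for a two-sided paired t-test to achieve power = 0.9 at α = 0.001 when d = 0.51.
n = 81 pairs

Sample size formula (paired t-test, normal approximation):
n = ((z_{α/2} + z_β) / d)²

z_{α/2} = 3.291 (for α = 0.001, two-sided)
z_β = 1.282 (for power = 0.9)
d = 0.51

n = ((3.291 + 1.282) / 0.51)²
n = (8.967)²
n ≈ 80.41
Round up to the next whole number: n = 81 pairs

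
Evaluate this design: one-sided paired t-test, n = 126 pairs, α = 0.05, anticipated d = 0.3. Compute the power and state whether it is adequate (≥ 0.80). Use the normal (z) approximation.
Power ≈ 0.96; the study is adequately powered (power ≥ 0.80)

Power calculation (paired t-test, normal approximation):
z_β = d · √n - z_α
z_β = 0.3 · √126 - 1.645
z_β = 0.3 · 11.225 - 1.645
z_β = 1.723

Power = Φ(z_β) = Φ(1.723) ≈ 0.958

Effect size d = 0.3 is small by Cohen's convention (0.2/0.5/0.8).

Threshold: power ≥ 0.80 is conventionally adequate.
Power ≈ 0.96 → the study is adequately powered (power ≥ 0.80).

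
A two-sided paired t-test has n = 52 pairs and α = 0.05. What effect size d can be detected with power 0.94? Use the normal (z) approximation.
d ≈ 0.49

Minimum detectable effect (paired t-test, normal approximation):
d = (z_{α/2} + z_β) / √n
d = (1.960 + 1.555) / √52
d = 3.515 / 7.211
d ≈ 0.49

By Cohen's convention (0.2 small / 0.5 medium / 0.8 large): small effect.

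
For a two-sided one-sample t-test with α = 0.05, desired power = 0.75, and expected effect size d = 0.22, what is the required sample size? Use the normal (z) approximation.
n = 144

Sample size formula (one-sample t-test, normal approximation):
n = ((z_{α/2} + z_β) / d)²

z_{α/2} = 1.960 (for α = 0.05, two-sided)
z_β = 0.674 (for power = 0.75)
d = 0.22

n = ((1.960 + 0.674) / 0.22)²
n = (11.973)²
n ≈ 143.35
Round up to the next whole number: n = 144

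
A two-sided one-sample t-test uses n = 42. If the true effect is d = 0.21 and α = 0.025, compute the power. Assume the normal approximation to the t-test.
Power ≈ 0.19

Power calculation (one-sample t-test, normal approximation):
z_β = d · √n - z_{α/2}
z_β = 0.21 · √42 - 2.241
z_β = 0.21 · 6.481 - 2.241
z_β = -0.880

Power = Φ(z_β) = Φ(-0.880) ≈ 0.189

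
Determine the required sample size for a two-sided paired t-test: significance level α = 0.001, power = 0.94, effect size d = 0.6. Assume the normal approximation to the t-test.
n = 66 pairs

Sample size formula (paired t-test, normal approximation):
n = ((z_{α/2} + z_β) / d)²

z_{α/2} = 3.291 (for α = 0.001, two-sided)
z_β = 1.555 (for power = 0.94)
d = 0.6

n = ((3.291 + 1.555) / 0.6)²
n = (8.077)²
n ≈ 65.24
Round up to the next whole number: n = 66 pairs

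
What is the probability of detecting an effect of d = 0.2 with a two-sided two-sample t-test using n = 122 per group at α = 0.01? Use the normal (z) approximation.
Power ≈ 0.16

Power calculation (two-sample t-test, normal approximation):
z_β = d · √(n/2) - z_{α/2}
z_β = 0.2 · √(122/2) - 2.576
z_β = 0.2 · 7.810 - 2.576
z_β = -1.014

Power = Φ(z_β) = Φ(-1.014) ≈ 0.155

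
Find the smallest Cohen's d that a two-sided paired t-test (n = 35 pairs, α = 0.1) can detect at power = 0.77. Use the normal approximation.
d ≈ 0.40

Minimum detectable effect (paired t-test, normal approximation):
d = (z_{α/2} + z_β) / √n
d = (1.645 + 0.739) / √35
d = 2.384 / 5.916
d ≈ 0.40

By Cohen's convention (0.2 small / 0.5 medium / 0.8 large): small effect.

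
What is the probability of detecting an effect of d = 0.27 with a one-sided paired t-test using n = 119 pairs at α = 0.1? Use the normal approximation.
Power ≈ 0.95

Power calculation (paired t-test, normal approximation):
z_β = d · √n - z_α
z_β = 0.27 · √119 - 1.282
z_β = 0.27 · 10.909 - 1.282
z_β = 1.664

Power = Φ(z_β) = Φ(1.664) ≈ 0.952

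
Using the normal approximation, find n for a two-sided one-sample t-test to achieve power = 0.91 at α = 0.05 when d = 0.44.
n = 57

Sample size formula (one-sample t-test, normal approximation):
n = ((z_{α/2} + z_β) / d)²

z_{α/2} = 1.960 (for α = 0.05, two-sided)
z_β = 1.341 (for power = 0.91)
d = 0.44

n = ((1.960 + 1.341) / 0.44)²
n = (7.502)²
n ≈ 56.28
Round up to the next whole number: n = 57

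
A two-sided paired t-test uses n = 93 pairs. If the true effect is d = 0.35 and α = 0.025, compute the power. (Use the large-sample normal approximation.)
Power ≈ 0.87

Power calculation (paired t-test, normal approximation):
z_β = d · √n - z_{α/2}
z_β = 0.35 · √93 - 2.241
z_β = 0.35 · 9.644 - 2.241
z_β = 1.134

Power = Φ(z_β) = Φ(1.134) ≈ 0.872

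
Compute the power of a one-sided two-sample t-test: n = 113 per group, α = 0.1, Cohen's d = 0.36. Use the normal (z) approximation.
Power ≈ 0.92

Power calculation (two-sample t-test, normal approximation):
z_β = d · √(n/2) - z_α
z_β = 0.36 · √(113/2) - 1.282
z_β = 0.36 · 7.517 - 1.282
z_β = 1.424

Power = Φ(z_β) = Φ(1.424) ≈ 0.923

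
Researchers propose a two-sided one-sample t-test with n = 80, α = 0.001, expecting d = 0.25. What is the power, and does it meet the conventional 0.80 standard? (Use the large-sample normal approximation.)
Power ≈ 0.15; the study is underpowered (power < 0.80)

Power calculation (one-sample t-test, normal approximation):
z_β = d · √n - z_{α/2}
z_β = 0.25 · √80 - 3.291
z_β = 0.25 · 8.944 - 3.291
z_β = -1.054

Power = Φ(z_β) = Φ(-1.054) ≈ 0.146

Effect size d = 0.25 is small by Cohen's convention (0.2/0.5/0.8).

Threshold: power ≥ 0.80 is conventionally adequate.
Power ≈ 0.15 → the study is underpowered (power < 0.80).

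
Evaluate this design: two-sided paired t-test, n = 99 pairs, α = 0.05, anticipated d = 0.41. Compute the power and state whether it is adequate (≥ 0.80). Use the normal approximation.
Power ≈ 0.98; the study is adequately powered (power ≥ 0.80)

Power calculation (paired t-test, normal approximation):
z_β = d · √n - z_{α/2}
z_β = 0.41 · √99 - 1.960
z_β = 0.41 · 9.950 - 1.960
z_β = 2.119

Power = Φ(z_β) = Φ(2.119) ≈ 0.983

Effect size d = 0.41 is small by Cohen's convention (0.2/0.5/0.8).

Threshold: power ≥ 0.80 is conventionally adequate.
Power ≈ 0.98 → the study is adequately powered (power ≥ 0.80).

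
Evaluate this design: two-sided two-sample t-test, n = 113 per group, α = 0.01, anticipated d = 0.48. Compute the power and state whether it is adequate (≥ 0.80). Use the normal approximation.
Power ≈ 0.85; the study is adequately powered (power ≥ 0.80)

Power calculation (two-sample t-test, normal approximation):
z_β = d · √(n/2) - z_{α/2}
z_β = 0.48 · √(113/2) - 2.576
z_β = 0.48 · 7.517 - 2.576
z_β = 1.032

Power = Φ(z_β) = Φ(1.032) ≈ 0.849

Effect size d = 0.48 is small by Cohen's convention (0.2/0.5/0.8).

Threshold: power ≥ 0.80 is conventionally adequate.
Power ≈ 0.85 → the study is adequately powered (power ≥ 0.80).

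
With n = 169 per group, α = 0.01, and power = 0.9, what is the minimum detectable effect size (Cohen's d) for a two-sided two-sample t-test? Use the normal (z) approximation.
d ≈ 0.42

Minimum detectable effect (two-sample t-test, normal approximation):
d = (z_{α/2} + z_β) / √(n/2)
d = (2.576 + 1.282) / √(169/2)
d = 3.857 / 9.192
d ≈ 0.42

By Cohen's convention (0.2 small / 0.5 medium / 0.8 large): small effect.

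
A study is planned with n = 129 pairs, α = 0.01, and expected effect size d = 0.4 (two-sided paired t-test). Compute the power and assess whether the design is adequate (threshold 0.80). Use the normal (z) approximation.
Power ≈ 0.98; the study is adequately powered (power ≥ 0.80)

Power calculation (paired t-test, normal approximation):
z_β = d · √n - z_{α/2}
z_β = 0.4 · √129 - 2.576
z_β = 0.4 · 11.358 - 2.576
z_β = 1.967

Power = Φ(z_β) = Φ(1.967) ≈ 0.975

Effect size d = 0.4 is small by Cohen's convention (0.2/0.5/0.8).

Threshold: power ≥ 0.80 is conventionally adequate.
Power ≈ 0.98 → the study is adequately powered (power ≥ 0.80).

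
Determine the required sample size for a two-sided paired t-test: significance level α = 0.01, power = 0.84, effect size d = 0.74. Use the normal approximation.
n = 24 pairs

Sample size formula (paired t-test, normal approximation):
n = ((z_{α/2} + z_β) / d)²

z_{α/2} = 2.576 (for α = 0.01, two-sided)
z_β = 0.994 (for power = 0.84)
d = 0.74

n = ((2.576 + 0.994) / 0.74)²
n = (4.824)²
n ≈ 23.27
Round up to the next whole number: n = 24 pairs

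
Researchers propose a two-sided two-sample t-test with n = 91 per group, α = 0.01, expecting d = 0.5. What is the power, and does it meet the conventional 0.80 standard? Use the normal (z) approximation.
Power ≈ 0.79; the study is underpowered (power < 0.80)

Power calculation (two-sample t-test, normal approximation):
z_β = d · √(n/2) - z_{α/2}
z_β = 0.5 · √(91/2) - 2.576
z_β = 0.5 · 6.745 - 2.576
z_β = 0.797

Power = Φ(z_β) = Φ(0.797) ≈ 0.787

Effect size d = 0.5 is medium by Cohen's convention (0.2/0.5/0.8).

Threshold: power ≥ 0.80 is conventionally adequate.
Power ≈ 0.79 → the study is underpowered (power < 0.80).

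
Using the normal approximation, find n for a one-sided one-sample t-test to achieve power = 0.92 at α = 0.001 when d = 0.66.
n = 47

Sample size formula (one-sample t-test, normal approximation):
n = ((z_α + z_β) / d)²

z_α = 3.090 (for α = 0.001, one-sided)
z_β = 1.405 (for power = 0.92)
d = 0.66

n = ((3.090 + 1.405) / 0.66)²
n = (6.811)²
n ≈ 46.39
Round up to the next whole number: n = 47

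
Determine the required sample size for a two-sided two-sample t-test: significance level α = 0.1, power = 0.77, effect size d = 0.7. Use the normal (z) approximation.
n = 24 per group

Sample size formula (two-sample t-test, normal approximation):
n = 2 · ((z_{α/2} + z_β) / d)²

z_{α/2} = 1.645 (for α = 0.1, two-sided)
z_β = 0.739 (for power = 0.77)
d = 0.7

n = 2 · ((1.645 + 0.739) / 0.7)²
n = 2 · (3.406)²
n ≈ 23.20
Round up to the next whole number: n = 24 per group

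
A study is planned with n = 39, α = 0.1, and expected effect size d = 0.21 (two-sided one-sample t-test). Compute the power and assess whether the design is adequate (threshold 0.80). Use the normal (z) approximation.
Power ≈ 0.37; the study is underpowered (power < 0.80)

Power calculation (one-sample t-test, normal approximation):
z_β = d · √n - z_{α/2}
z_β = 0.21 · √39 - 1.645
z_β = 0.21 · 6.245 - 1.645
z_β = -0.333

Power = Φ(z_β) = Φ(-0.333) ≈ 0.369

Effect size d = 0.21 is small by Cohen's convention (0.2/0.5/0.8).

Threshold: power ≥ 0.80 is conventionally adequate.
Power ≈ 0.37 → the study is underpowered (power < 0.80).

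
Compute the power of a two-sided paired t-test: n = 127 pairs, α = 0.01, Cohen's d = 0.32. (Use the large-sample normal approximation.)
Power ≈ 0.85

Power calculation (paired t-test, normal approximation):
z_β = d · √n - z_{α/2}
z_β = 0.32 · √127 - 2.576
z_β = 0.32 · 11.269 - 2.576
z_β = 1.030

Power = Φ(z_β) = Φ(1.030) ≈ 0.849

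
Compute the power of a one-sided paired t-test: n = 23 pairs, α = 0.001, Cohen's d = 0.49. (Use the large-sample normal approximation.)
Power ≈ 0.23

Power calculation (paired t-test, normal approximation):
z_β = d · √n - z_α
z_β = 0.49 · √23 - 3.090
z_β = 0.49 · 4.796 - 3.090
z_β = -0.740

Power = Φ(z_β) = Φ(-0.740) ≈ 0.230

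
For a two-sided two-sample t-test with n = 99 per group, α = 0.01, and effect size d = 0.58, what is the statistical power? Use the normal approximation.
Power ≈ 0.93

Power calculation (two-sample t-test, normal approximation):
z_β = d · √(n/2) - z_{α/2}
z_β = 0.58 · √(99/2) - 2.576
z_β = 0.58 · 7.036 - 2.576
z_β = 1.505

Power = Φ(z_β) = Φ(1.505) ≈ 0.934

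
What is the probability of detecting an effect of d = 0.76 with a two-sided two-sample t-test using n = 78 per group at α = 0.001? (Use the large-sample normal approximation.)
Power ≈ 0.93

Power calculation (two-sample t-test, normal approximation):
z_β = d · √(n/2) - z_{α/2}
z_β = 0.76 · √(78/2) - 3.291
z_β = 0.76 · 6.245 - 3.291
z_β = 1.456

Power = Φ(z_β) = Φ(1.456) ≈ 0.927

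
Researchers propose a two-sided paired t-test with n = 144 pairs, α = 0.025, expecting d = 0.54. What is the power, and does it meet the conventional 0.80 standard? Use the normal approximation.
Power ≈ 1.00; the study is adequately powered (power ≥ 0.80)

Power calculation (paired t-test, normal approximation):
z_β = d · √n - z_{α/2}
z_β = 0.54 · √144 - 2.241
z_β = 0.54 · 12.000 - 2.241
z_β = 4.239

Power = Φ(z_β) = Φ(4.239) ≈ 1.000

Effect size d = 0.54 is medium by Cohen's convention (0.2/0.5/0.8).

Threshold: power ≥ 0.80 is conventionally adequate.
Power ≈ 1.00 → the study is adequately powered (power ≥ 0.80).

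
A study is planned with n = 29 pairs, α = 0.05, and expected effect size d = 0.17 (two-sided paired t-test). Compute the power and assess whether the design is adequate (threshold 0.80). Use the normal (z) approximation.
Power ≈ 0.15; the study is underpowered (power < 0.80)

Power calculation (paired t-test, normal approximation):
z_β = d · √n - z_{α/2}
z_β = 0.17 · √29 - 1.960
z_β = 0.17 · 5.385 - 1.960
z_β = -1.044

Power = Φ(z_β) = Φ(-1.044) ≈ 0.148

Effect size d = 0.17 is very small by Cohen's convention (0.2/0.5/0.8).

Threshold: power ≥ 0.80 is conventionally adequate.
Power ≈ 0.15 → the study is underpowered (power < 0.80).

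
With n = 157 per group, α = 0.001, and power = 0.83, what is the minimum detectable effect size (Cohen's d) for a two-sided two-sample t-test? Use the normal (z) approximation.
d ≈ 0.48

Minimum detectable effect (two-sample t-test, normal approximation):
d = (z_{α/2} + z_β) / √(n/2)
d = (3.291 + 0.954) / √(157/2)
d = 4.245 / 8.860
d ≈ 0.48

By Cohen's convention (0.2 small / 0.5 medium / 0.8 large): small effect.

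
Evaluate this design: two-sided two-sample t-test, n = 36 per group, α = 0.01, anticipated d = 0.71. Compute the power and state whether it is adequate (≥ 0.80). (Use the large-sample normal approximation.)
Power ≈ 0.67; the study is underpowered (power < 0.80)

Power calculation (two-sample t-test, normal approximation):
z_β = d · √(n/2) - z_{α/2}
z_β = 0.71 · √(36/2) - 2.576
z_β = 0.71 · 4.243 - 2.576
z_β = 0.436

Power = Φ(z_β) = Φ(0.436) ≈ 0.669

Effect size d = 0.71 is medium by Cohen's convention (0.2/0.5/0.8).

Threshold: power ≥ 0.80 is conventionally adequate.
Power ≈ 0.67 → the study is underpowered (power < 0.80).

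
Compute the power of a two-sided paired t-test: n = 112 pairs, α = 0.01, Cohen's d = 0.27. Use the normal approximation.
Power ≈ 0.61

Power calculation (paired t-test, normal approximation):
z_β = d · √n - z_{α/2}
z_β = 0.27 · √112 - 2.576
z_β = 0.27 · 10.583 - 2.576
z_β = 0.282

Power = Φ(z_β) = Φ(0.282) ≈ 0.611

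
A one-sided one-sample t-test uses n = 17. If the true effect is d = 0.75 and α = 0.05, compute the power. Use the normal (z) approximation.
Power ≈ 0.93

Power calculation (one-sample t-test, normal approximation):
z_β = d · √n - z_α
z_β = 0.75 · √17 - 1.645
z_β = 0.75 · 4.123 - 1.645
z_β = 1.447

Power = Φ(z_β) = Φ(1.447) ≈ 0.926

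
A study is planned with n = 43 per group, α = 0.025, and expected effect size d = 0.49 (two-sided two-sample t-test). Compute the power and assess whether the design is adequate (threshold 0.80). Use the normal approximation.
Power ≈ 0.51; the study is underpowered (power < 0.80)

Power calculation (two-sample t-test, normal approximation):
z_β = d · √(n/2) - z_{α/2}
z_β = 0.49 · √(43/2) - 2.241
z_β = 0.49 · 4.637 - 2.241
z_β = 0.031

Power = Φ(z_β) = Φ(0.031) ≈ 0.512

Effect size d = 0.49 is small by Cohen's convention (0.2/0.5/0.8).

Threshold: power ≥ 0.80 is conventionally adequate.
Power ≈ 0.51 → the study is underpowered (power < 0.80).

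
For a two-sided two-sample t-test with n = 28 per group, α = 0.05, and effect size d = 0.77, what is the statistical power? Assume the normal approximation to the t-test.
Power ≈ 0.82

Power calculation (two-sample t-test, normal approximation):
z_β = d · √(n/2) - z_{α/2}
z_β = 0.77 · √(28/2) - 1.960
z_β = 0.77 · 3.742 - 1.960
z_β = 0.921

Power = Φ(z_β) = Φ(0.921) ≈ 0.822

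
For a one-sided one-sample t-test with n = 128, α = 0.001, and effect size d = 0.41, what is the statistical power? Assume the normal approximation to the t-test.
Power ≈ 0.94

Power calculation (one-sample t-test, normal approximation):
z_β = d · √n - z_α
z_β = 0.41 · √128 - 3.090
z_β = 0.41 · 11.314 - 3.090
z_β = 1.548

Power = Φ(z_β) = Φ(1.548) ≈ 0.939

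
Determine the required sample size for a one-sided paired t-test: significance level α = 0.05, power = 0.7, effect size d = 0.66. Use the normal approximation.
n = 11 pairs

Sample size formula (paired t-test, normal approximation):
n = ((z_α + z_β) / d)²

z_α = 1.645 (for α = 0.05, one-sided)
z_β = 0.524 (for power = 0.7)
d = 0.66

n = ((1.645 + 0.524) / 0.66)²
n = (3.286)²
n ≈ 10.80
Round up to the next whole number: n = 11 pairs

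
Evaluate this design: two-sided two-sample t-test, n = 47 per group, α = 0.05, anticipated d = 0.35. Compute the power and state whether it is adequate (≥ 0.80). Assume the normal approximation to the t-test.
Power ≈ 0.40; the study is underpowered (power < 0.80)

Power calculation (two-sample t-test, normal approximation):
z_β = d · √(n/2) - z_{α/2}
z_β = 0.35 · √(47/2) - 1.960
z_β = 0.35 · 4.848 - 1.960
z_β = -0.263

Power = Φ(z_β) = Φ(-0.263) ≈ 0.396

Effect size d = 0.35 is small by Cohen's convention (0.2/0.5/0.8).

Threshold: power ≥ 0.80 is conventionally adequate.
Power ≈ 0.40 → the study is underpowered (power < 0.80).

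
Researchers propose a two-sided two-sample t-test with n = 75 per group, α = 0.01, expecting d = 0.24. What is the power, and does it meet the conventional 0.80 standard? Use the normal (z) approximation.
Power ≈ 0.13; the study is underpowered (power < 0.80)

Power calculation (two-sample t-test, normal approximation):
z_β = d · √(n/2) - z_{α/2}
z_β = 0.24 · √(75/2) - 2.576
z_β = 0.24 · 6.124 - 2.576
z_β = -1.106

Power = Φ(z_β) = Φ(-1.106) ≈ 0.134

Effect size d = 0.24 is small by Cohen's convention (0.2/0.5/0.8).

Threshold: power ≥ 0.80 is conventionally adequate.
Power ≈ 0.13 → the study is underpowered (power < 0.80).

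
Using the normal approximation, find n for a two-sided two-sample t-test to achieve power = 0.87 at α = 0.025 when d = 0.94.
n = 26 per group

Sample size formula (two-sample t-test, normal approximation):
n = 2 · ((z_{α/2} + z_β) / d)²

z_{α/2} = 2.241 (for α = 0.025, two-sided)
z_β = 1.126 (for power = 0.87)
d = 0.94

n = 2 · ((2.241 + 1.126) / 0.94)²
n = 2 · (3.582)²
n ≈ 25.66
Round up to the next whole number: n = 26 per group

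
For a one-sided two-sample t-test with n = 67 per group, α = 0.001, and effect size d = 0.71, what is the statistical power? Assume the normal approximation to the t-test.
Power ≈ 0.85

Power calculation (two-sample t-test, normal approximation):
z_β = d · √(n/2) - z_α
z_β = 0.71 · √(67/2) - 3.090
z_β = 0.71 · 5.788 - 3.090
z_β = 1.019

Power = Φ(z_β) = Φ(1.019) ≈ 0.846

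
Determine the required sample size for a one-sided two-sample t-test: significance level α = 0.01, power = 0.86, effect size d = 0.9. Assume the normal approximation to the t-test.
n = 29 per group

Sample size formula (two-sample t-test, normal approximation):
n = 2 · ((z_α + z_β) / d)²

z_α = 2.326 (for α = 0.01, one-sided)
z_β = 1.080 (for power = 0.86)
d = 0.9

n = 2 · ((2.326 + 1.080) / 0.9)²
n = 2 · (3.784)²
n ≈ 28.64
Round up to the next whole number: n = 29 per group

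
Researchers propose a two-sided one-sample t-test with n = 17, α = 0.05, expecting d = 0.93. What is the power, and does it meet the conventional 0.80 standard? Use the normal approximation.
Power ≈ 0.97; the study is adequately powered (power ≥ 0.80)

Power calculation (one-sample t-test, normal approximation):
z_β = d · √n - z_{α/2}
z_β = 0.93 · √17 - 1.960
z_β = 0.93 · 4.123 - 1.960
z_β = 1.875

Power = Φ(z_β) = Φ(1.875) ≈ 0.970

Effect size d = 0.93 is large by Cohen's convention (0.2/0.5/0.8).

Threshold: power ≥ 0.80 is conventionally adequate.
Power ≈ 0.97 → the study is adequately powered (power ≥ 0.80).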